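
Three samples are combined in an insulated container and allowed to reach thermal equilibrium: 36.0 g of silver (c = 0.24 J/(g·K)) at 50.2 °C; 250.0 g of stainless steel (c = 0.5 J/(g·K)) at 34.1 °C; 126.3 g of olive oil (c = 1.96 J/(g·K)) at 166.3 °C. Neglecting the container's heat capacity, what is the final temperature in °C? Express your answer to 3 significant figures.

Σ mᵢcᵢ(T − Tᵢ) = 0  ⇒  T = Σ mᵢcᵢTᵢ / Σ mᵢcᵢ
Σ mᵢcᵢ = 36.0×0.24 + 250.0×0.5 + 126.3×1.96 = 381.188
Σ mᵢcᵢTᵢ = 8.64×50.2 + 125×34.1 + 247.548×166.3 = 45863
T = 45863 / 381.188 = 120.3 °C

T_f = 120 °C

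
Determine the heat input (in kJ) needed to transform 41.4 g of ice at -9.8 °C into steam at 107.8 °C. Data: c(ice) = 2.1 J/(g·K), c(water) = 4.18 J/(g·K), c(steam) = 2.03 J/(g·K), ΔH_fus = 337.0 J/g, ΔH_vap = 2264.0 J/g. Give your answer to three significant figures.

q1 (heat ice -9.8→0.0 °C): 41.4 × 2.1 × 9.8 = 852 J
q2 (melt at 0 °C): 41.4 × 337.0 = 13952 J
q3 (heat water 0.0→100.0 °C): 41.4 × 4.18 × 100.0 = 17305 J
q4 (vaporize at 100 °C): 41.4 × 2264.0 = 93730 J
q5 (heat steam 100.0→107.8 °C): 41.4 × 2.03 × 7.8 = 656 J
Total: 852 + 13952 + 17305 + 93730 + 656 = 126495 J = 126 kJ

q = 126 kJ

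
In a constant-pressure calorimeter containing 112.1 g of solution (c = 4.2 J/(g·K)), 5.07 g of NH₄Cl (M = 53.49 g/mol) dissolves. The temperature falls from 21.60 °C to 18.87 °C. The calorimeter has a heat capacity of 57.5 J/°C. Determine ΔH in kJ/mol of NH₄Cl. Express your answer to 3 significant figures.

|ΔT| = |18.87 − 21.60| = 2.73 °C
|q_surr| = (112.1 × 4.2 + 57.5) × 2.73 = 528.32 × 2.73 = 1442 J
n(NH₄Cl) = 5.07 / 53.49 = 0.09478 mol
Temperature fell, so q_rxn = +|q_surr| = 1.442 kJ
ΔH = q_rxn / n = 15.21 kJ/mol

ΔH = 15.2 kJ/mol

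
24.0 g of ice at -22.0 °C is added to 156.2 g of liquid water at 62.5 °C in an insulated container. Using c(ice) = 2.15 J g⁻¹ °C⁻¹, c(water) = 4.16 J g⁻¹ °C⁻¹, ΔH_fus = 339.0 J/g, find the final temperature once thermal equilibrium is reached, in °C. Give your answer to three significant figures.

Heat to bring ice to 0 °C and melt it: q₁ = 24.0×2.15×22.0 + 24.0×339.0 = 9271.2 J
Heat the water can supply cooling to 0 °C: 156.2×4.16×62.5 = 40612.0 J > q₁, so all ice melts.
Energy balance: 156.2×4.16×(62.5 − T) = 9271.2 + 24.0×4.16×(T − 0)
649.792(62.5 − T) = 9271.2 + 99.84 T
40612.0 − 9271.2 = 749.632 T
T = 31340.8 / 749.632 = 41.81 °C

T_f = 41.8 °C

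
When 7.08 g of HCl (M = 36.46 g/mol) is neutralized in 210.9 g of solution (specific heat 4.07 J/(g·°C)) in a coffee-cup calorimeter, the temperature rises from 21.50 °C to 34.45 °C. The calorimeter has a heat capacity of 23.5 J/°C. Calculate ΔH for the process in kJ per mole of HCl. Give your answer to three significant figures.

ΔH = -58.8 kJ/mol

|ΔT| = |34.45 − 21.50| = 12.95 °C
|q_surr| = (210.9 × 4.07 + 23.5) × 12.95 = 881.863 × 12.95 = 11420 J
n(HCl) = 7.08 / 36.46 = 0.1942 mol
Temperature rose, so q_rxn = −|q_surr| = -11.42 kJ
ΔH = q_rxn / n = -58.81 kJ/mol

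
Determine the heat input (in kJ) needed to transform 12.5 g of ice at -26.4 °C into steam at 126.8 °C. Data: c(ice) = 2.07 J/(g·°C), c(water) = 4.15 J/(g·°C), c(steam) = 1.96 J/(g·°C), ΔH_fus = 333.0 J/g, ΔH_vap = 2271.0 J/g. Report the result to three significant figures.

q1 (heat ice -26.4→0.0 °C): 12.5 × 2.07 × 26.4 = 683 J
q2 (melt at 0 °C): 12.5 × 333.0 = 4163 J
q3 (heat water 0.0→100.0 °C): 12.5 × 4.15 × 100.0 = 5188 J
q4 (vaporize at 100 °C): 12.5 × 2271.0 = 28388 J
q5 (heat steam 100.0→126.8 °C): 12.5 × 1.96 × 26.8 = 657 J
Total: 683 + 4163 + 5188 + 28388 + 657 = 39079 J = 39.1 kJ

q = 39.1 kJ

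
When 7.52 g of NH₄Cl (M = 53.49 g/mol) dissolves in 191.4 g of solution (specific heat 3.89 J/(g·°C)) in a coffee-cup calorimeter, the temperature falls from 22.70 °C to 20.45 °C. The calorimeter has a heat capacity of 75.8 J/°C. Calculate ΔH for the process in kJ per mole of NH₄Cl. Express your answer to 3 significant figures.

ΔH = 13.1 kJ/mol

|ΔT| = |20.45 − 22.70| = 2.25 °C
|q_surr| = (191.4 × 3.89 + 75.8) × 2.25 = 820.346 × 2.25 = 1846 J
n(NH₄Cl) = 7.52 / 53.49 = 0.1406 mol
Temperature fell, so q_rxn = +|q_surr| = 1.846 kJ
ΔH = q_rxn / n = 13.13 kJ/mol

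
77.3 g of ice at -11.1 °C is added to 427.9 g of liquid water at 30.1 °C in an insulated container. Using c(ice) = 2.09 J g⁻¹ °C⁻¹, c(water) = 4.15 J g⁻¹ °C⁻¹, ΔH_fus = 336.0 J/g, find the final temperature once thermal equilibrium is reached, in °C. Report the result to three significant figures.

T_f = 12.3 °C

Heat to bring ice to 0 °C and melt it: q₁ = 77.3×2.09×11.1 + 77.3×336.0 = 27766 J
Heat the water can supply cooling to 0 °C: 427.9×4.15×30.1 = 53451.1 J > q₁, so all ice melts.
Energy balance: 427.9×4.15×(30.1 − T) = 27766 + 77.3×4.15×(T − 0)
1775.785(30.1 − T) = 27766 + 320.795 T
53451.1 − 27766 = 2096.580 T
T = 25685.1 / 2096.580 = 12.25 °C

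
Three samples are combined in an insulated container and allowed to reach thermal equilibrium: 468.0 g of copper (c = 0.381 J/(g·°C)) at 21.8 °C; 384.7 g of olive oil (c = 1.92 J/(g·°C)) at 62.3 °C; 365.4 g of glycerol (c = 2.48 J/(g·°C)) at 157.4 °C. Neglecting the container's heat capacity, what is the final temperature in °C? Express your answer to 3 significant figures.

Σ mᵢcᵢ(T − Tᵢ) = 0  ⇒  T = Σ mᵢcᵢTᵢ / Σ mᵢcᵢ
Σ mᵢcᵢ = 468.0×0.381 + 384.7×1.92 + 365.4×2.48 = 1823.124
Σ mᵢcᵢTᵢ = 178.308×21.8 + 738.624×62.3 + 906.192×157.4 = 192540
T = 192540 / 1823.124 = 105.6 °C

T_f = 106 °C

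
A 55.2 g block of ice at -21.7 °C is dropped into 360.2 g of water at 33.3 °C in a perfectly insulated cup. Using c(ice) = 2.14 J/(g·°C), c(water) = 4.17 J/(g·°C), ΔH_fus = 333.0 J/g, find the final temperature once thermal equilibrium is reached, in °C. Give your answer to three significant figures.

Heat to bring ice to 0 °C and melt it: q₁ = 55.2×2.14×21.7 + 55.2×333.0 = 20945 J
Heat the water can supply cooling to 0 °C: 360.2×4.17×33.3 = 50017.7 J > q₁, so all ice melts.
Energy balance: 360.2×4.17×(33.3 − T) = 20945 + 55.2×4.17×(T − 0)
1502.034(33.3 − T) = 20945 + 230.184 T
50017.7 − 20945 = 1732.218 T
T = 29072.7 / 1732.218 = 16.78 °C

T_f = 16.8 °C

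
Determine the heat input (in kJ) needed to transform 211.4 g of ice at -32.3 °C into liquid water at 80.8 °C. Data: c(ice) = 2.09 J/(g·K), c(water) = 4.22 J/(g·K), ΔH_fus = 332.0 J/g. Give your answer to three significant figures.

q = 157 kJ

q1 (heat ice -32.3→0.0 °C): 211.4 × 2.09 × 32.3 = 14271 J
q2 (melt at 0 °C): 211.4 × 332.0 = 70185 J
q3 (heat water 0.0→80.8 °C): 211.4 × 4.22 × 80.8 = 72082 J
Total: 14271 + 70185 + 72082 = 156538 J = 157 kJ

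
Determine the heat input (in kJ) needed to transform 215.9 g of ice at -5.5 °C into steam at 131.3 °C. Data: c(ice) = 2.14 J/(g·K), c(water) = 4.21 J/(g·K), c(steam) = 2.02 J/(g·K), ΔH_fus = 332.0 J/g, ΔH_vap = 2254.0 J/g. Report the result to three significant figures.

q = 665 kJ

q1 (heat ice -5.5→0.0 °C): 215.9 × 2.14 × 5.5 = 2541 J
q2 (melt at 0 °C): 215.9 × 332.0 = 71679 J
q3 (heat water 0.0→100.0 °C): 215.9 × 4.21 × 100.0 = 90894 J
q4 (vaporize at 100 °C): 215.9 × 2254.0 = 486639 J
q5 (heat steam 100.0→131.3 °C): 215.9 × 2.02 × 31.3 = 13650 J
Total: 2541 + 71679 + 90894 + 486639 + 13650 = 665403 J = 665 kJ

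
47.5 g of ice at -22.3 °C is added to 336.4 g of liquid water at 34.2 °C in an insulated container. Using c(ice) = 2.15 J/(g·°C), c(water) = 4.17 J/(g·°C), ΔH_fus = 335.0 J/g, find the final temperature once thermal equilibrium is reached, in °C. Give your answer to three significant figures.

T_f = 18.6 °C

Heat to bring ice to 0 °C and melt it: q₁ = 47.5×2.15×22.3 + 47.5×335.0 = 18190 J
Heat the water can supply cooling to 0 °C: 336.4×4.17×34.2 = 47975.3 J > q₁, so all ice melts.
Energy balance: 336.4×4.17×(34.2 − T) = 18190 + 47.5×4.17×(T − 0)
1402.788(34.2 − T) = 18190 + 198.075 T
47975.3 − 18190 = 1600.863 T
T = 29785.3 / 1600.863 = 18.61 °C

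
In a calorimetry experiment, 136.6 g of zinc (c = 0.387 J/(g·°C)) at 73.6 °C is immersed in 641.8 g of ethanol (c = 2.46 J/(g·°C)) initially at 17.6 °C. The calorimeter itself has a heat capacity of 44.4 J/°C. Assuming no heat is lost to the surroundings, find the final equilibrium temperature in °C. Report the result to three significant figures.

Heat lost by zinc = heat gained by ethanol + calorimeter.
(136.6)(0.387)(73.6 − T) = [(641.8)(2.46) + 44.4](T − 17.6)
52.8642 (73.6 − T) = 1623.228 (T − 17.6)
3890.8 − 52.8642 T = 1623.228 T − 28569
32459.8 = 1676.0922 T
T = 19.37 °C

T_f = 19.4 °C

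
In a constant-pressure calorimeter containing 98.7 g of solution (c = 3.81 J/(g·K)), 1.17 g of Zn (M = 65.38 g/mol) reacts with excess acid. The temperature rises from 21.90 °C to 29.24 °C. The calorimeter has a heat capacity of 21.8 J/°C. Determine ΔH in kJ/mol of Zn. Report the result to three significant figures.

|ΔT| = |29.24 − 21.90| = 7.34 °C
|q_surr| = (98.7 × 3.81 + 21.8) × 7.34 = 397.847 × 7.34 = 2920 J
n(Zn) = 1.17 / 65.38 = 0.01790 mol
Temperature rose, so q_rxn = −|q_surr| = -2.920 kJ
ΔH = q_rxn / n = -163.1 kJ/mol

ΔH = -163 kJ/mol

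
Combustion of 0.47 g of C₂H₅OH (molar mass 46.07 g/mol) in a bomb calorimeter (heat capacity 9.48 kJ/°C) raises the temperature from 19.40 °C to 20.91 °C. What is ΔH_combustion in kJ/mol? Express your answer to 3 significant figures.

ΔH = -1400 kJ/mol

ΔT = 20.91 − 19.40 = 1.51 °C
q_cal = C_cal × ΔT = 9.48 × 1.51 = 14.3148 kJ
n = 0.47 / 46.07 = 0.01020 mol
q_rxn = −q_cal = -14.3148 kJ
ΔH = -14.3148 / 0.01020 = -1403 kJ/mol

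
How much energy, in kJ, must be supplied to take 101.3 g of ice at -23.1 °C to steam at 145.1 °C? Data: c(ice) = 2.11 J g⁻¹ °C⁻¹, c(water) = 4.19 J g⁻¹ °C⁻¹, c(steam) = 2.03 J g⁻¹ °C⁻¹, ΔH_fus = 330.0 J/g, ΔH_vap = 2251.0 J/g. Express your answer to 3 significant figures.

q = 318 kJ

q1 (heat ice -23.1→0.0 °C): 101.3 × 2.11 × 23.1 = 4937 J
q2 (melt at 0 °C): 101.3 × 330.0 = 33429 J
q3 (heat water 0.0→100.0 °C): 101.3 × 4.19 × 100.0 = 42445 J
q4 (vaporize at 100 °C): 101.3 × 2251.0 = 228026 J
q5 (heat steam 100.0→145.1 °C): 101.3 × 2.03 × 45.1 = 9274 J
Total: 4937 + 33429 + 42445 + 228026 + 9274 = 318111 J = 318 kJ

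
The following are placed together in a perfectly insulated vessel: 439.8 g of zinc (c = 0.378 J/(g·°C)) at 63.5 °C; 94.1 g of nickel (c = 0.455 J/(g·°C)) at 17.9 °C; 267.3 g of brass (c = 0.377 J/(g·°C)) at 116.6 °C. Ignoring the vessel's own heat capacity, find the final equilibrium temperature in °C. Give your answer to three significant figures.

Σ mᵢcᵢ(T − Tᵢ) = 0  ⇒  T = Σ mᵢcᵢTᵢ / Σ mᵢcᵢ
Σ mᵢcᵢ = 439.8×0.378 + 94.1×0.455 + 267.3×0.377 = 309.8320
Σ mᵢcᵢTᵢ = 166.2444×63.5 + 42.8155×17.9 + 100.7721×116.6 = 23073
T = 23073 / 309.8320 = 74.47 °C

T_f = 74.5 °C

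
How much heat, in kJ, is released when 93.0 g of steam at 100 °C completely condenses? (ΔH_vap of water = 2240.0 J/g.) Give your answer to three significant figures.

q = 208 kJ

q = m × ΔH_vap = 93.0 × 2240.0 = 208300 J = 208 kJ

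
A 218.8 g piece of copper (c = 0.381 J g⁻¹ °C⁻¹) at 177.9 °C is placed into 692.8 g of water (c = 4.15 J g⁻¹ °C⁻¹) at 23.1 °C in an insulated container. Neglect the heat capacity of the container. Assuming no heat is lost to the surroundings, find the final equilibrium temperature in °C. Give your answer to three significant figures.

T_f = 27.5 °C

Heat lost by copper = heat gained by water.
(218.8)(0.381)(177.9 − T) = (692.8)(4.15)(T − 23.1)
83.3628 (177.9 − T) = 2875.12 (T − 23.1)
14830 − 83.3628 T = 2875.12 T − 66415
81245 = 2958.4828 T
T = 27.46 °C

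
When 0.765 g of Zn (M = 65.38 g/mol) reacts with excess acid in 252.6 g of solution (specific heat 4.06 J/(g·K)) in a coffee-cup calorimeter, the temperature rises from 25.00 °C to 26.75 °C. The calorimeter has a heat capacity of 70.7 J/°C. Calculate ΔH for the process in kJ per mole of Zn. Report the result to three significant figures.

ΔH = -164 kJ/mol

|ΔT| = |26.75 − 25.00| = 1.75 °C
|q_surr| = (252.6 × 4.06 + 70.7) × 1.75 = 1096.256 × 1.75 = 1918 J
n(Zn) = 0.765 / 65.38 = 0.01170 mol
Temperature rose, so q_rxn = −|q_surr| = -1.918 kJ
ΔH = q_rxn / n = -163.9 kJ/mol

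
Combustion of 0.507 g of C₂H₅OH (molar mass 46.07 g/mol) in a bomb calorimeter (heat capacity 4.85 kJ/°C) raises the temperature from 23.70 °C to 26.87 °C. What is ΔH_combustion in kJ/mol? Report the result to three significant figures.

ΔH = -1400 kJ/mol

ΔT = 26.87 − 23.70 = 3.17 °C
q_cal = C_cal × ΔT = 4.85 × 3.17 = 15.3745 kJ
n = 0.507 / 46.07 = 0.01100 mol
q_rxn = −q_cal = -15.3745 kJ
ΔH = -15.3745 / 0.01100 = -1398 kJ/mol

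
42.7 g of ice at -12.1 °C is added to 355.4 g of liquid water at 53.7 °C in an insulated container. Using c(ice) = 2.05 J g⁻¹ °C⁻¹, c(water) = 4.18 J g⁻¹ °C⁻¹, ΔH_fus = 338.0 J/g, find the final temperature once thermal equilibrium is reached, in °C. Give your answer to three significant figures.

Heat to bring ice to 0 °C and melt it: q₁ = 42.7×2.05×12.1 + 42.7×338.0 = 15492 J
Heat the water can supply cooling to 0 °C: 355.4×4.18×53.7 = 79775.2 J > q₁, so all ice melts.
Energy balance: 355.4×4.18×(53.7 − T) = 15492 + 42.7×4.18×(T − 0)
1485.572(53.7 − T) = 15492 + 178.486 T
79775.2 − 15492 = 1664.058 T
T = 64283.2 / 1664.058 = 38.63 °C

T_f = 38.6 °C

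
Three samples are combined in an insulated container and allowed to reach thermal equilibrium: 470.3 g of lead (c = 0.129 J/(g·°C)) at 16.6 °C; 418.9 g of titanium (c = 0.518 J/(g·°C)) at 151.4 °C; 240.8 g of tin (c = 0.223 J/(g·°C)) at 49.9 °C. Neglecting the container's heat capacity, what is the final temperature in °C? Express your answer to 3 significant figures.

Σ mᵢcᵢ(T − Tᵢ) = 0  ⇒  T = Σ mᵢcᵢTᵢ / Σ mᵢcᵢ
Σ mᵢcᵢ = 470.3×0.129 + 418.9×0.518 + 240.8×0.223 = 331.3573
Σ mᵢcᵢTᵢ = 60.6687×16.6 + 216.9902×151.4 + 53.6984×49.9 = 36539
T = 36539 / 331.3573 = 110.3 °C

T_f = 110 °C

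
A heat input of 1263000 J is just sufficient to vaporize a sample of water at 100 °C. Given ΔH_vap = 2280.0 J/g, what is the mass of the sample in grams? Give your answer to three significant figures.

m = q / ΔH_vap = 1263000 J / 2280.0 J/g = 554 g

m = 554 g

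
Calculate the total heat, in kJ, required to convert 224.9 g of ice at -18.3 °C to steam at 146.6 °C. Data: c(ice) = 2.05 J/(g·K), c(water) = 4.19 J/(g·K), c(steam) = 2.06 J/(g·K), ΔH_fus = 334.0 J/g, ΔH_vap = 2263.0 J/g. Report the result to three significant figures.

q1 (heat ice -18.3→0.0 °C): 224.9 × 2.05 × 18.3 = 8437 J
q2 (melt at 0 °C): 224.9 × 334.0 = 75117 J
q3 (heat water 0.0→100.0 °C): 224.9 × 4.19 × 100.0 = 94233 J
q4 (vaporize at 100 °C): 224.9 × 2263.0 = 508949 J
q5 (heat steam 100.0→146.6 °C): 224.9 × 2.06 × 46.6 = 21590 J
Total: 8437 + 75117 + 94233 + 508949 + 21590 = 708326 J = 708 kJ

q = 708 kJ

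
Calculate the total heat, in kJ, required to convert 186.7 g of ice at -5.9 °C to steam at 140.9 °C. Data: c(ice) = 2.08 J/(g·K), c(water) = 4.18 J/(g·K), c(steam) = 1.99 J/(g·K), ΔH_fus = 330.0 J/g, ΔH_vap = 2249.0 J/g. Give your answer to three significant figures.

q = 577 kJ

q1 (heat ice -5.9→0.0 °C): 186.7 × 2.08 × 5.9 = 2291 J
q2 (melt at 0 °C): 186.7 × 330.0 = 61611 J
q3 (heat water 0.0→100.0 °C): 186.7 × 4.18 × 100.0 = 78041 J
q4 (vaporize at 100 °C): 186.7 × 2249.0 = 419888 J
q5 (heat steam 100.0→140.9 °C): 186.7 × 1.99 × 40.9 = 15196 J
Total: 2291 + 61611 + 78041 + 419888 + 15196 = 577027 J = 577 kJ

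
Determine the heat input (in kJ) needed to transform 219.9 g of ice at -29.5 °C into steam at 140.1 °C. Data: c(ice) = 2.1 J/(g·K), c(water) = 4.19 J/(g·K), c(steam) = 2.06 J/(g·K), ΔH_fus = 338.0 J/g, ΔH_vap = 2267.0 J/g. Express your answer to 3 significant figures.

q1 (heat ice -29.5→0.0 °C): 219.9 × 2.1 × 29.5 = 13623 J
q2 (melt at 0 °C): 219.9 × 338.0 = 74326 J
q3 (heat water 0.0→100.0 °C): 219.9 × 4.19 × 100.0 = 92138 J
q4 (vaporize at 100 °C): 219.9 × 2267.0 = 498513 J
q5 (heat steam 100.0→140.1 °C): 219.9 × 2.06 × 40.1 = 18165 J
Total: 13623 + 74326 + 92138 + 498513 + 18165 = 696765 J = 697 kJ

q = 697 kJ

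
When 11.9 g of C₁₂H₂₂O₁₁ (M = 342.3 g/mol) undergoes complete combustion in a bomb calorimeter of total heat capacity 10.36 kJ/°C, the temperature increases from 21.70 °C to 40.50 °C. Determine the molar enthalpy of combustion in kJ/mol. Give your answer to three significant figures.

ΔT = 40.50 − 21.70 = 18.80 °C
q_cal = C_cal × ΔT = 10.36 × 18.80 = 194.768 kJ
n = 11.9 / 342.3 = 0.03476 mol
q_rxn = −q_cal = -194.768 kJ
ΔH = -194.768 / 0.03476 = -5603 kJ/mol

ΔH = -5600 kJ/mol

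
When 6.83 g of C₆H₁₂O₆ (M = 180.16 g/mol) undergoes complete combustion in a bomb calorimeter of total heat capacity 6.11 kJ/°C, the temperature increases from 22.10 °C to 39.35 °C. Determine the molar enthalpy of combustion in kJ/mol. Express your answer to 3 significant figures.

ΔH = -2780 kJ/mol

ΔT = 39.35 − 22.10 = 17.25 °C
q_cal = C_cal × ΔT = 6.11 × 17.25 = 105.3975 kJ
n = 6.83 / 180.16 = 0.03791 mol
q_rxn = −q_cal = -105.3975 kJ
ΔH = -105.3975 / 0.03791 = -2780 kJ/mol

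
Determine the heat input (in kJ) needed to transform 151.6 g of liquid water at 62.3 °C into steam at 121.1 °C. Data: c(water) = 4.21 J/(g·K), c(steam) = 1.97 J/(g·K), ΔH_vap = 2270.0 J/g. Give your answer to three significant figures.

q = 374 kJ

q1 (heat water 62.3→100.0 °C): 151.6 × 4.21 × 37.7 = 24061 J
q2 (vaporize at 100 °C): 151.6 × 2270.0 = 344132 J
q3 (heat steam 100.0→121.1 °C): 151.6 × 1.97 × 21.1 = 6302 J
Total: 24061 + 344132 + 6302 = 374495 J = 374 kJ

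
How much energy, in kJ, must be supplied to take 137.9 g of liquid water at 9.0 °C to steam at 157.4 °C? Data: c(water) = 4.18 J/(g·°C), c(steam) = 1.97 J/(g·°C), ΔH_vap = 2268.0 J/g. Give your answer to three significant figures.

q = 381 kJ

q1 (heat water 9.0→100.0 °C): 137.9 × 4.18 × 91.0 = 52454 J
q2 (vaporize at 100 °C): 137.9 × 2268.0 = 312757 J
q3 (heat steam 100.0→157.4 °C): 137.9 × 1.97 × 57.4 = 15593 J
Total: 52454 + 312757 + 15593 = 380804 J = 381 kJ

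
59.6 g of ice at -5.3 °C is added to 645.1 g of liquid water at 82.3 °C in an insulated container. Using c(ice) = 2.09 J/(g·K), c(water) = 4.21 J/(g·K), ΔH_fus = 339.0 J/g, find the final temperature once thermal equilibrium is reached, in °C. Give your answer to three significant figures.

T_f = 68.3 °C

Heat to bring ice to 0 °C and melt it: q₁ = 59.6×2.09×5.3 + 59.6×339.0 = 20865 J
Heat the water can supply cooling to 0 °C: 645.1×4.21×82.3 = 223516 J > q₁, so all ice melts.
Energy balance: 645.1×4.21×(82.3 − T) = 20865 + 59.6×4.21×(T − 0)
2715.871(82.3 − T) = 20865 + 250.916 T
223516 − 20865 = 2966.787 T
T = 202651 / 2966.787 = 68.31 °C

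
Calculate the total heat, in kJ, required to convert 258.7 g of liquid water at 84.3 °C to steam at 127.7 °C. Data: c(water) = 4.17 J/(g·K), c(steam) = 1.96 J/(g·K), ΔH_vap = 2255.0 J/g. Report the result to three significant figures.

q1 (heat water 84.3→100.0 °C): 258.7 × 4.17 × 15.7 = 16937 J
q2 (vaporize at 100 °C): 258.7 × 2255.0 = 583369 J
q3 (heat steam 100.0→127.7 °C): 258.7 × 1.96 × 27.7 = 14045 J
Total: 16937 + 583369 + 14045 = 614351 J = 614 kJ

q = 614 kJ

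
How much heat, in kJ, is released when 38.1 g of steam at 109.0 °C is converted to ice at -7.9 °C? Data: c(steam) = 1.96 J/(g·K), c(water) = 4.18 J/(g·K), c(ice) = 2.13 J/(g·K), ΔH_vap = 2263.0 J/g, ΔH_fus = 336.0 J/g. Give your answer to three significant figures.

q = 116 kJ

q1 (cool steam 109.0→100 °C): 38.1 × 1.96 × 9.0 = 672 J
q2 (condense at 100 °C): 38.1 × 2263.0 = 86220 J
q3 (cool water 100→0 °C): 38.1 × 4.18 × 100.0 = 15926 J
q4 (freeze at 0 °C): 38.1 × 336.0 = 12802 J
q5 (cool ice 0→-7.9 °C): 38.1 × 2.13 × 7.9 = 641 J
Total: 672 + 86220 + 15926 + 12802 + 641 = 116261 J = 116 kJ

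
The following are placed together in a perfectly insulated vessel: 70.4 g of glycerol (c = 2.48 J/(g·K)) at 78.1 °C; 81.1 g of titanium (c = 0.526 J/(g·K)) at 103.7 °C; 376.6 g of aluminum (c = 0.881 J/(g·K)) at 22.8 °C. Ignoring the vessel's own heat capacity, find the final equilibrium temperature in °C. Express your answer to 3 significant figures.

Σ mᵢcᵢ(T − Tᵢ) = 0  ⇒  T = Σ mᵢcᵢTᵢ / Σ mᵢcᵢ
Σ mᵢcᵢ = 70.4×2.48 + 81.1×0.526 + 376.6×0.881 = 549.0352
Σ mᵢcᵢTᵢ = 174.592×78.1 + 42.6586×103.7 + 331.7846×22.8 = 25624
T = 25624 / 549.0352 = 46.67 °C

T_f = 46.7 °C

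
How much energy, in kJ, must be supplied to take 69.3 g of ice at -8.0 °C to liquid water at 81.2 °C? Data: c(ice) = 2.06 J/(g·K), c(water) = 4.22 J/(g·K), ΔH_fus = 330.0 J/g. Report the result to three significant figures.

q1 (heat ice -8.0→0.0 °C): 69.3 × 2.06 × 8.0 = 1142 J
q2 (melt at 0 °C): 69.3 × 330.0 = 22869 J
q3 (heat water 0.0→81.2 °C): 69.3 × 4.22 × 81.2 = 23747 J
Total: 1142 + 22869 + 23747 = 47758 J = 47.8 kJ

q = 47.8 kJ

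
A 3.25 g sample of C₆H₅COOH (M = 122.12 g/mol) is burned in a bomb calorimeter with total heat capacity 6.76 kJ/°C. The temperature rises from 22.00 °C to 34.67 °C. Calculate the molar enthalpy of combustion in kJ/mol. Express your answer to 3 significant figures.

ΔH = -3220 kJ/mol

ΔT = 34.67 − 22.00 = 12.67 °C
q_cal = C_cal × ΔT = 6.76 × 12.67 = 85.6492 kJ
n = 3.25 / 122.12 = 0.02661 mol
q_rxn = −q_cal = -85.6492 kJ
ΔH = -85.6492 / 0.02661 = -3219 kJ/mol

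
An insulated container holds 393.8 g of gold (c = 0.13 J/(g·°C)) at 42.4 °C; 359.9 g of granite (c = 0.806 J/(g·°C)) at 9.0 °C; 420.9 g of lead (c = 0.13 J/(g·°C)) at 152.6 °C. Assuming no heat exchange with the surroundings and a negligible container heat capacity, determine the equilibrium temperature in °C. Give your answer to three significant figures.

T_f = 33.2 °C

Σ mᵢcᵢ(T − Tᵢ) = 0  ⇒  T = Σ mᵢcᵢTᵢ / Σ mᵢcᵢ
Σ mᵢcᵢ = 393.8×0.13 + 359.9×0.806 + 420.9×0.13 = 395.9904
Σ mᵢcᵢTᵢ = 51.194×42.4 + 290.0794×9.0 + 54.717×152.6 = 13131
T = 13131 / 395.9904 = 33.16 °C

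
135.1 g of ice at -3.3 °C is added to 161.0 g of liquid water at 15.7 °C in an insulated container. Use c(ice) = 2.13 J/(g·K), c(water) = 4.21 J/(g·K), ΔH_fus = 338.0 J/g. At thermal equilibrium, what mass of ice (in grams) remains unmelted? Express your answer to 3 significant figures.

Heat to warm all ice to 0 °C: 135.1×2.13×3.3 = 949.62 J
Heat released by water cooling to 0 °C: 161.0×4.21×15.7 = 10642 J
10642 J < 949.62 + 135.1×338.0 = 46613.42 J, so not all ice melts; final T = 0 °C.
Heat left for melting: 10642 − 949.62 = 9692.38 J
Mass melted = 9692.38 / 338.0 = 28.68 g
Ice remaining = 135.1 − 28.68 = 106.42 g

m_ice remaining = 106 g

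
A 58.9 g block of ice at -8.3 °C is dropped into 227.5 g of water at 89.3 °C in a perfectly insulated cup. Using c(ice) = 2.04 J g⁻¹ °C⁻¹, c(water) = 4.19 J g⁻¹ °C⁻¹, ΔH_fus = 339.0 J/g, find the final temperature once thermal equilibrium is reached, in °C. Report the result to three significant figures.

T_f = 53.5 °C

Heat to bring ice to 0 °C and melt it: q₁ = 58.9×2.04×8.3 + 58.9×339.0 = 20964 J
Heat the water can supply cooling to 0 °C: 227.5×4.19×89.3 = 85123.0 J > q₁, so all ice melts.
Energy balance: 227.5×4.19×(89.3 − T) = 20964 + 58.9×4.19×(T − 0)
953.225(89.3 − T) = 20964 + 246.791 T
85123.0 − 20964 = 1200.016 T
T = 64159.0 / 1200.016 = 53.47 °C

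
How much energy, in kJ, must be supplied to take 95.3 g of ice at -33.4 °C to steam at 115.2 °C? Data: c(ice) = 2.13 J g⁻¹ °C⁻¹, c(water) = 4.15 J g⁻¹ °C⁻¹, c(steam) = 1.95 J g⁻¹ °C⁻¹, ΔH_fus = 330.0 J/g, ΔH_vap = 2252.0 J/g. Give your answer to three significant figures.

q = 295 kJ

q1 (heat ice -33.4→0.0 °C): 95.3 × 2.13 × 33.4 = 6780 J
q2 (melt at 0 °C): 95.3 × 330.0 = 31449 J
q3 (heat water 0.0→100.0 °C): 95.3 × 4.15 × 100.0 = 39550 J
q4 (vaporize at 100 °C): 95.3 × 2252.0 = 214616 J
q5 (heat steam 100.0→115.2 °C): 95.3 × 1.95 × 15.2 = 2825 J
Total: 6780 + 31449 + 39550 + 214616 + 2825 = 295220 J = 295 kJ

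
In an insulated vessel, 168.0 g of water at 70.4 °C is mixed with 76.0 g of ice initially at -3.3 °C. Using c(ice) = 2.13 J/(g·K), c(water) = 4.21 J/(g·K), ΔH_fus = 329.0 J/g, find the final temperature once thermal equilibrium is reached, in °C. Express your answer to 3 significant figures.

Heat to bring ice to 0 °C and melt it: q₁ = 76.0×2.13×3.3 + 76.0×329.0 = 25538 J
Heat the water can supply cooling to 0 °C: 168.0×4.21×70.4 = 49792.5 J > q₁, so all ice melts.
Energy balance: 168.0×4.21×(70.4 − T) = 25538 + 76.0×4.21×(T − 0)
707.28(70.4 − T) = 25538 + 319.96 T
49792.5 − 25538 = 1027.24 T
T = 24254.5 / 1027.24 = 23.61 °C

T_f = 23.6 °C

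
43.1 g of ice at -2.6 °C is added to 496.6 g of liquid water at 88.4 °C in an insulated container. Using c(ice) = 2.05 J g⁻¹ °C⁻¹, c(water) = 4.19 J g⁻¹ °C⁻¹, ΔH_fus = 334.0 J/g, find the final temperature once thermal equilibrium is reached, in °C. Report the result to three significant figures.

T_f = 74.9 °C

Heat to bring ice to 0 °C and melt it: q₁ = 43.1×2.05×2.6 + 43.1×334.0 = 14625 J
Heat the water can supply cooling to 0 °C: 496.6×4.19×88.4 = 183939 J > q₁, so all ice melts.
Energy balance: 496.6×4.19×(88.4 − T) = 14625 + 43.1×4.19×(T − 0)
2080.754(88.4 − T) = 14625 + 180.589 T
183939 − 14625 = 2261.343 T
T = 169314 / 2261.343 = 74.87 °C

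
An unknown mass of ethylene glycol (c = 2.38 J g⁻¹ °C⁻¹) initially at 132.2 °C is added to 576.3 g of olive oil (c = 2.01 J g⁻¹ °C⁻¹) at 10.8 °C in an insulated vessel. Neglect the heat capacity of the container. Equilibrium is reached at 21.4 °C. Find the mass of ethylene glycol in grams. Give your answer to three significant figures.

q_gained = (576.3 × 2.01) × (21.4 − 10.8) = 12280 J
q_lost = m × 2.38 × (132.2 − 21.4) = 263.704 m
m = 12280 / 263.704 = 46.6 g

m = 46.6 g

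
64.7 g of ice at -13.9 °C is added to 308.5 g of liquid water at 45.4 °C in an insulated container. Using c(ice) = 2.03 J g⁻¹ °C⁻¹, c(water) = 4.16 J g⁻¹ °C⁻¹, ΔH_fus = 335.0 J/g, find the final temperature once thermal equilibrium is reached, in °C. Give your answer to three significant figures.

T_f = 22.4 °C

Heat to bring ice to 0 °C and melt it: q₁ = 64.7×2.03×13.9 + 64.7×335.0 = 23500 J
Heat the water can supply cooling to 0 °C: 308.5×4.16×45.4 = 58264.5 J > q₁, so all ice melts.
Energy balance: 308.5×4.16×(45.4 − T) = 23500 + 64.7×4.16×(T − 0)
1283.36(45.4 − T) = 23500 + 269.152 T
58264.5 − 23500 = 1552.512 T
T = 34764.5 / 1552.512 = 22.39 °C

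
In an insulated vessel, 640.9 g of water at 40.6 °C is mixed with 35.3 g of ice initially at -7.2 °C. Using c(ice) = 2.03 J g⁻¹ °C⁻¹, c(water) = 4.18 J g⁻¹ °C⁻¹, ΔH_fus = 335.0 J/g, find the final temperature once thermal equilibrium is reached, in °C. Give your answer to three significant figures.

Heat to bring ice to 0 °C and melt it: q₁ = 35.3×2.03×7.2 + 35.3×335.0 = 12341 J
Heat the water can supply cooling to 0 °C: 640.9×4.18×40.6 = 108766 J > q₁, so all ice melts.
Energy balance: 640.9×4.18×(40.6 − T) = 12341 + 35.3×4.18×(T − 0)
2678.962(40.6 − T) = 12341 + 147.554 T
108766 − 12341 = 2826.516 T
T = 96425 / 2826.516 = 34.11 °C

T_f = 34.1 °C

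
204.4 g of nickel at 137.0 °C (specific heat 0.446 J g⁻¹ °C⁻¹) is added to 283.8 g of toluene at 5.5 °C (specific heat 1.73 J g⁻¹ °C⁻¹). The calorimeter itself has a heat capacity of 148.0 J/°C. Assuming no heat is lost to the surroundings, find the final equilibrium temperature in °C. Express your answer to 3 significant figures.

T_f = 21.9 °C

Heat lost by nickel = heat gained by toluene + calorimeter.
(204.4)(0.446)(137.0 − T) = [(283.8)(1.73) + 148.0](T − 5.5)
91.1624 (137.0 − T) = 638.974 (T − 5.5)
12489 − 91.1624 T = 638.974 T − 3514.4
16003.4 = 730.1364 T
T = 21.92 °C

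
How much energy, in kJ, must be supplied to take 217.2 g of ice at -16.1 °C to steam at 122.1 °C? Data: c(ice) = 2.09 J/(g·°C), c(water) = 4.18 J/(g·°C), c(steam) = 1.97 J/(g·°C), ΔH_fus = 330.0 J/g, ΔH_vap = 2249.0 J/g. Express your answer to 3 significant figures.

q = 668 kJ

q1 (heat ice -16.1→0.0 °C): 217.2 × 2.09 × 16.1 = 7309 J
q2 (melt at 0 °C): 217.2 × 330.0 = 71676 J
q3 (heat water 0.0→100.0 °C): 217.2 × 4.18 × 100.0 = 90790 J
q4 (vaporize at 100 °C): 217.2 × 2249.0 = 488483 J
q5 (heat steam 100.0→122.1 °C): 217.2 × 1.97 × 22.1 = 9456 J
Total: 7309 + 71676 + 90790 + 488483 + 9456 = 667714 J = 668 kJ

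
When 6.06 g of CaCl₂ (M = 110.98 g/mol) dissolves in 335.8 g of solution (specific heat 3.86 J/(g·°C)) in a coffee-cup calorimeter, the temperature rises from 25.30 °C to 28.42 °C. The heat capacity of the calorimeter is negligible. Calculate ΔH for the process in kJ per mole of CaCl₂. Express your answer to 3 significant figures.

|ΔT| = |28.42 − 25.30| = 3.12 °C
|q_surr| = (335.8 × 3.86) × 3.12 = 1296.188 × 3.12 = 4044 J
n(CaCl₂) = 6.06 / 110.98 = 0.05460 mol
Temperature rose, so q_rxn = −|q_surr| = -4.044 kJ
ΔH = q_rxn / n = -74.07 kJ/mol

ΔH = -74.1 kJ/mol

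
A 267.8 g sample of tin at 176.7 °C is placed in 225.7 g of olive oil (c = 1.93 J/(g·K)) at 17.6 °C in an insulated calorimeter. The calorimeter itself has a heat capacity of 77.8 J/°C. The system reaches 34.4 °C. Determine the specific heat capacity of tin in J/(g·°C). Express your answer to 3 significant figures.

q_gained = (225.7 × 1.93 + 77.8) × (34.4 − 17.6) = 8625 J
q_lost = 267.8 × c × (176.7 − 34.4) = 38107.94 c
Set equal: c = 8625 / 38107.94 = 0.226 J/(g·°C)

c = 0.226 J/(g·°C)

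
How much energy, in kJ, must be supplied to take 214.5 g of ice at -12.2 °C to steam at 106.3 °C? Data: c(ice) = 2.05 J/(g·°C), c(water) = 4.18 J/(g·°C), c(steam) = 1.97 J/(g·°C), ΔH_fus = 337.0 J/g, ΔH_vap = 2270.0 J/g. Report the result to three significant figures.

q = 657 kJ

q1 (heat ice -12.2→0.0 °C): 214.5 × 2.05 × 12.2 = 5365 J
q2 (melt at 0 °C): 214.5 × 337.0 = 72287 J
q3 (heat water 0.0→100.0 °C): 214.5 × 4.18 × 100.0 = 89661 J
q4 (vaporize at 100 °C): 214.5 × 2270.0 = 486915 J
q5 (heat steam 100.0→106.3 °C): 214.5 × 1.97 × 6.3 = 2662 J
Total: 5365 + 72287 + 89661 + 486915 + 2662 = 656890 J = 657 kJ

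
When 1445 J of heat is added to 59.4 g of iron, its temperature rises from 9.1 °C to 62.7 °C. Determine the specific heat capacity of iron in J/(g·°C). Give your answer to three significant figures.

c = 0.454 J/(g·°C)

c = q / (m ΔT) = 1445 / (59.4 × 53.6)
c = 1445 / 3183.84 = 0.454 J/(g·°C)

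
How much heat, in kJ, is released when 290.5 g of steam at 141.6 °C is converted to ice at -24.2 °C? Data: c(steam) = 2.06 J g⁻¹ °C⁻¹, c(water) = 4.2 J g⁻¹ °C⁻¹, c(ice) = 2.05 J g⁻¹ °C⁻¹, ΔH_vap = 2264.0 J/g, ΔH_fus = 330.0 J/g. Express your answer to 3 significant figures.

q = 915 kJ

q1 (cool steam 141.6→100 °C): 290.5 × 2.06 × 41.6 = 24895 J
q2 (condense at 100 °C): 290.5 × 2264.0 = 657692 J
q3 (cool water 100→0 °C): 290.5 × 4.2 × 100.0 = 122010 J
q4 (freeze at 0 °C): 290.5 × 330.0 = 95865 J
q5 (cool ice 0→-24.2 °C): 290.5 × 2.05 × 24.2 = 14412 J
Total: 24895 + 657692 + 122010 + 95865 + 14412 = 914874 J = 915 kJ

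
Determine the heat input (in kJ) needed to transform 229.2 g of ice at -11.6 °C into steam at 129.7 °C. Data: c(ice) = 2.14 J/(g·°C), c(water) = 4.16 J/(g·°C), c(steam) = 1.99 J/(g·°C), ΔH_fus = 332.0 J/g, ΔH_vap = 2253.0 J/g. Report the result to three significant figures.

q = 707 kJ

q1 (heat ice -11.6→0.0 °C): 229.2 × 2.14 × 11.6 = 5690 J
q2 (melt at 0 °C): 229.2 × 332.0 = 76094 J
q3 (heat water 0.0→100.0 °C): 229.2 × 4.16 × 100.0 = 95347 J
q4 (vaporize at 100 °C): 229.2 × 2253.0 = 516388 J
q5 (heat steam 100.0→129.7 °C): 229.2 × 1.99 × 29.7 = 13546 J
Total: 5690 + 76094 + 95347 + 516388 + 13546 = 707065 J = 707 kJ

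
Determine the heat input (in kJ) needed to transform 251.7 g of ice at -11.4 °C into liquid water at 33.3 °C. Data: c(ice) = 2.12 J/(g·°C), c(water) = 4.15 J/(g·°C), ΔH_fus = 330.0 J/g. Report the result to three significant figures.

q1 (heat ice -11.4→0.0 °C): 251.7 × 2.12 × 11.4 = 6083 J
q2 (melt at 0 °C): 251.7 × 330.0 = 83061 J
q3 (heat water 0.0→33.3 °C): 251.7 × 4.15 × 33.3 = 34784 J
Total: 6083 + 83061 + 34784 = 123928 J = 124 kJ

q = 124 kJ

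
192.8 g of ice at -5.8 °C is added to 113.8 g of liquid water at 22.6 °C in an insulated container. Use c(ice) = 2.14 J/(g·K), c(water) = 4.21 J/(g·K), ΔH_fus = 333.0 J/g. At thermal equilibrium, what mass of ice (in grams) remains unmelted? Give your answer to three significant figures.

m_ice remaining = 167 g

Heat to warm all ice to 0 °C: 192.8×2.14×5.8 = 2393.0 J
Heat released by water cooling to 0 °C: 113.8×4.21×22.6 = 10828 J
10828 J < 2393.0 + 192.8×333.0 = 66595.4 J, so not all ice melts; final T = 0 °C.
Heat left for melting: 10828 − 2393.0 = 8435.0 J
Mass melted = 8435.0 / 333.0 = 25.33 g
Ice remaining = 192.8 − 25.33 = 167.47 g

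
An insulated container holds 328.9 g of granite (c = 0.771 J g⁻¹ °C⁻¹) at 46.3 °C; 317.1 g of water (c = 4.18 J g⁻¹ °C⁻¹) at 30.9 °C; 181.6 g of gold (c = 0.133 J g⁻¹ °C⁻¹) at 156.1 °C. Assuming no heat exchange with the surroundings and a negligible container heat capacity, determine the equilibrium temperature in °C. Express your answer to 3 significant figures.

T_f = 35.2 °C

Σ mᵢcᵢ(T − Tᵢ) = 0  ⇒  T = Σ mᵢcᵢTᵢ / Σ mᵢcᵢ
Σ mᵢcᵢ = 328.9×0.771 + 317.1×4.18 + 181.6×0.133 = 1603.2127
Σ mᵢcᵢTᵢ = 253.5819×46.3 + 1325.478×30.9 + 24.1528×156.1 = 56468
T = 56468 / 1603.2127 = 35.22 °C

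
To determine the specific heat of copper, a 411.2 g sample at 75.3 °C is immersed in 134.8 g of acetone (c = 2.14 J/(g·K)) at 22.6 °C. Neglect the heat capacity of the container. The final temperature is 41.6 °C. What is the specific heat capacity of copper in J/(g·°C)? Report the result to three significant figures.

c = 0.396 J/(g·°C)

q_gained = (134.8 × 2.14) × (41.6 − 22.6) = 5481 J
q_lost = 411.2 × c × (75.3 − 41.6) = 13857.44 c
Set equal: c = 5481 / 13857.44 = 0.396 J/(g·°C)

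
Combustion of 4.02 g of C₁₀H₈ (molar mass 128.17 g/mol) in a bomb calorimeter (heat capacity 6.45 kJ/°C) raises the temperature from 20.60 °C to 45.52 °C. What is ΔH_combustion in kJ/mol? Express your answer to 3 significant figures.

ΔH = -5120 kJ/mol

ΔT = 45.52 − 20.60 = 24.92 °C
q_cal = C_cal × ΔT = 6.45 × 24.92 = 160.734 kJ
n = 4.02 / 128.17 = 0.031365 mol
q_rxn = −q_cal = -160.734 kJ
ΔH = -160.734 / 0.031365 = -5124.6 kJ/mol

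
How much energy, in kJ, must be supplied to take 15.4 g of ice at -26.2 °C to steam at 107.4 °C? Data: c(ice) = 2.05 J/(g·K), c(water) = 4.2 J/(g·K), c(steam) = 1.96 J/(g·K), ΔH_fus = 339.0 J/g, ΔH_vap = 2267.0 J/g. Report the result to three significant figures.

q1 (heat ice -26.2→0.0 °C): 15.4 × 2.05 × 26.2 = 827 J
q2 (melt at 0 °C): 15.4 × 339.0 = 5221 J
q3 (heat water 0.0→100.0 °C): 15.4 × 4.2 × 100.0 = 6468 J
q4 (vaporize at 100 °C): 15.4 × 2267.0 = 34912 J
q5 (heat steam 100.0→107.4 °C): 15.4 × 1.96 × 7.4 = 223 J
Total: 827 + 5221 + 6468 + 34912 + 223 = 47651 J = 47.7 kJ

q = 47.7 kJ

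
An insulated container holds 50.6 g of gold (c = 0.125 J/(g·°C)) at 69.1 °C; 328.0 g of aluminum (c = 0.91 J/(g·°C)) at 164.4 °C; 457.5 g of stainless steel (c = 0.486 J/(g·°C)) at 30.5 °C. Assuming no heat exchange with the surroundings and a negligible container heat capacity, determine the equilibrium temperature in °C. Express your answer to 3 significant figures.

Σ mᵢcᵢ(T − Tᵢ) = 0  ⇒  T = Σ mᵢcᵢTᵢ / Σ mᵢcᵢ
Σ mᵢcᵢ = 50.6×0.125 + 328.0×0.91 + 457.5×0.486 = 527.150
Σ mᵢcᵢTᵢ = 6.325×69.1 + 298.48×164.4 + 222.345×30.5 = 56289
T = 56289 / 527.150 = 106.8 °C

T_f = 107 °C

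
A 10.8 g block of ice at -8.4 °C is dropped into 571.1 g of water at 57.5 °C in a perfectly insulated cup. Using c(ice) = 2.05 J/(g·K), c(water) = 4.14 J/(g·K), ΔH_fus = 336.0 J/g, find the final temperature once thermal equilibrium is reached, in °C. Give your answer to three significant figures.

Heat to bring ice to 0 °C and melt it: q₁ = 10.8×2.05×8.4 + 10.8×336.0 = 3814.8 J
Heat the water can supply cooling to 0 °C: 571.1×4.14×57.5 = 135950 J > q₁, so all ice melts.
Energy balance: 571.1×4.14×(57.5 − T) = 3814.8 + 10.8×4.14×(T − 0)
2364.354(57.5 − T) = 3814.8 + 44.712 T
135950 − 3814.8 = 2409.066 T
T = 132135.2 / 2409.066 = 54.849 °C

T_f = 54.8 °C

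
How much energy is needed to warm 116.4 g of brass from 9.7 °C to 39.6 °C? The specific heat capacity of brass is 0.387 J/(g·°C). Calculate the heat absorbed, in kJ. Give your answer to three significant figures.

q = m c ΔT = 116.4 × 0.387 × (39.6 − 9.7)
q = 116.4 × 0.387 × 29.9 = 1347 J = 1.35 kJ

q = 1.35 kJ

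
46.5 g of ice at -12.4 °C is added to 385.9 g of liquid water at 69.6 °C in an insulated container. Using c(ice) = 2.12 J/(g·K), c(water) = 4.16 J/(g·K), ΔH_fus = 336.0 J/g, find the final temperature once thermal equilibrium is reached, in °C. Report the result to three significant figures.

Heat to bring ice to 0 °C and melt it: q₁ = 46.5×2.12×12.4 + 46.5×336.0 = 16846.4 J
Heat the water can supply cooling to 0 °C: 385.9×4.16×69.6 = 111731.9 J > q₁, so all ice melts.
Energy balance: 385.9×4.16×(69.6 − T) = 16846.4 + 46.5×4.16×(T − 0)
1605.344(69.6 − T) = 16846.4 + 193.44 T
111731.9 − 16846.4 = 1798.784 T
T = 94885.5 / 1798.784 = 52.7498 °C

T_f = 52.7 °C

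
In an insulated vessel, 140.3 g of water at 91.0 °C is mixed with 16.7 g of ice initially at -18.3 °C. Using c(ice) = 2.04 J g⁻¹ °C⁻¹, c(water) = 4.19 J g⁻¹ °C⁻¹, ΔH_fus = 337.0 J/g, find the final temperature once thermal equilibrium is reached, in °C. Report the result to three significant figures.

Heat to bring ice to 0 °C and melt it: q₁ = 16.7×2.04×18.3 + 16.7×337.0 = 6251.3 J
Heat the water can supply cooling to 0 °C: 140.3×4.19×91.0 = 53495.0 J > q₁, so all ice melts.
Energy balance: 140.3×4.19×(91.0 − T) = 6251.3 + 16.7×4.19×(T − 0)
587.857(91.0 − T) = 6251.3 + 69.973 T
53495.0 − 6251.3 = 657.830 T
T = 47243.7 / 657.830 = 71.82 °C

T_f = 71.8 °C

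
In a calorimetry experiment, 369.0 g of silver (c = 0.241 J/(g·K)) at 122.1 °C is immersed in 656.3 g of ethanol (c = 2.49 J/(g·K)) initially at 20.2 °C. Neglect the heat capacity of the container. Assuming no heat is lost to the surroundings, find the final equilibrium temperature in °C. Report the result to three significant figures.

T_f = 25.5 °C

Heat lost by silver = heat gained by ethanol.
(369.0)(0.241)(122.1 − T) = (656.3)(2.49)(T − 20.2)
88.929 (122.1 − T) = 1634.187 (T − 20.2)
10858 − 88.929 T = 1634.187 T − 33011
43869 = 1723.116 T
T = 25.46 °C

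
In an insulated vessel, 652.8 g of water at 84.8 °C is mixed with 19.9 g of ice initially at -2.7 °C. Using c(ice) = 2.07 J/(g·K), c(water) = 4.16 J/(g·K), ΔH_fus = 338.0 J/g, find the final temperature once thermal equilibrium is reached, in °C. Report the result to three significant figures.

Heat to bring ice to 0 °C and melt it: q₁ = 19.9×2.07×2.7 + 19.9×338.0 = 6837.4 J
Heat the water can supply cooling to 0 °C: 652.8×4.16×84.8 = 230287 J > q₁, so all ice melts.
Energy balance: 652.8×4.16×(84.8 − T) = 6837.4 + 19.9×4.16×(T − 0)
2715.648(84.8 − T) = 6837.4 + 82.784 T
230287 − 6837.4 = 2798.432 T
T = 223449.6 / 2798.432 = 79.848 °C

T_f = 79.8 °C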